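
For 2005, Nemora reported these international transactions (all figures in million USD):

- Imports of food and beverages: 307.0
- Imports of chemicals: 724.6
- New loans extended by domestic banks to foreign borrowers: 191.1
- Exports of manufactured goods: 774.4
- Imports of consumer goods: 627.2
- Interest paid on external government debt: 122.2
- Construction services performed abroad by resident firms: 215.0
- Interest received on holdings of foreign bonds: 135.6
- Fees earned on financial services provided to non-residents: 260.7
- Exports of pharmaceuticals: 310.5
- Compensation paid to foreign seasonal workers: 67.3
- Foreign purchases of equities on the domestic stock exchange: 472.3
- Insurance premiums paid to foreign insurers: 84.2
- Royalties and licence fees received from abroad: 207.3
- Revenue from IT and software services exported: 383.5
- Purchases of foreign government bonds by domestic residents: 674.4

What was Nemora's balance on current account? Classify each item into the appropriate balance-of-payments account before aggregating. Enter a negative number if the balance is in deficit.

354.5

Goods: 774.4 + 310.5 - 627.2 - 724.6 - 307.0 = -573.9
Services: 215.0 - 84.2 + 260.7 + 207.3 + 383.5 = 982.3
Primary income: -122.2 + 135.6 - 67.3 = -53.9
Current account = (-573.9) + 982.3 + (-53.9) = 354.5
(Excluded from the current account — financial account: new loans extended by domestic banks to foreign borrowers 191.1, foreign purchases of equities on the domestic stock exchange 472.3, purchases of foreign government bonds by domestic residents 674.4.)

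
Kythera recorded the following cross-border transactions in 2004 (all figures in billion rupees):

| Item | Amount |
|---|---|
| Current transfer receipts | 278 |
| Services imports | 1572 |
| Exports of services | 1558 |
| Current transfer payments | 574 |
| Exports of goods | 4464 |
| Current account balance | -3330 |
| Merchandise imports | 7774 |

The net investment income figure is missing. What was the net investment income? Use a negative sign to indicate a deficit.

290

Current account = goods balance + services balance + net primary income + net secondary income
Sum of the known components = -3620
Net investment income = CA - (known components) = -3330 - (-3620) = 290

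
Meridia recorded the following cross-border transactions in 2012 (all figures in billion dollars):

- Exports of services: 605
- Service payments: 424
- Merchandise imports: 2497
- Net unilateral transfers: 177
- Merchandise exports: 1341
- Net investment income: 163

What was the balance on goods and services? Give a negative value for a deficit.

Goods balance = 1341 - 2497 = -1156
Services balance = 605 - 424 = 181
Trade balance (goods + services) = -1156 + 181 = -975

-975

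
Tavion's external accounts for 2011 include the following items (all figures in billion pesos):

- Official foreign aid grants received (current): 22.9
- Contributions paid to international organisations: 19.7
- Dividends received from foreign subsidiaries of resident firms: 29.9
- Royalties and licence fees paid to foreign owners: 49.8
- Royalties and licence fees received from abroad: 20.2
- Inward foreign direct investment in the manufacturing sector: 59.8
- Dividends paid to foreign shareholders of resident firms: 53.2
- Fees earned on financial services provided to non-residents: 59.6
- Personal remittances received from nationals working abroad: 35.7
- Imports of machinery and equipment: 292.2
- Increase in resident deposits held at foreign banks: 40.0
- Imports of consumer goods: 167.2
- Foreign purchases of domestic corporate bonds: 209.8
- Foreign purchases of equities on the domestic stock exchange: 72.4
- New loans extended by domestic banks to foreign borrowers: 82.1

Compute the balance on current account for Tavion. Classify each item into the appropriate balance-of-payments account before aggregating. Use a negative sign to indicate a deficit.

Goods: -167.2 - 292.2 = -459.4
Services: -49.8 + 59.6 + 20.2 = 30.0
Primary income: 29.9 - 53.2 = -23.3
Secondary income: 22.9 - 19.7 + 35.7 = 38.9
Current account = (-459.4) + 30.0 + (-23.3) + 38.9 = -413.8
(Excluded from the current account — financial account: inward foreign direct investment in the manufacturing sector 59.8, increase in resident deposits held at foreign banks 40.0, foreign purchases of domestic corporate bonds 209.8, foreign purchases of equities on the domestic stock exchange 72.4, new loans extended by domestic banks to foreign borrowers 82.1.)

-413.8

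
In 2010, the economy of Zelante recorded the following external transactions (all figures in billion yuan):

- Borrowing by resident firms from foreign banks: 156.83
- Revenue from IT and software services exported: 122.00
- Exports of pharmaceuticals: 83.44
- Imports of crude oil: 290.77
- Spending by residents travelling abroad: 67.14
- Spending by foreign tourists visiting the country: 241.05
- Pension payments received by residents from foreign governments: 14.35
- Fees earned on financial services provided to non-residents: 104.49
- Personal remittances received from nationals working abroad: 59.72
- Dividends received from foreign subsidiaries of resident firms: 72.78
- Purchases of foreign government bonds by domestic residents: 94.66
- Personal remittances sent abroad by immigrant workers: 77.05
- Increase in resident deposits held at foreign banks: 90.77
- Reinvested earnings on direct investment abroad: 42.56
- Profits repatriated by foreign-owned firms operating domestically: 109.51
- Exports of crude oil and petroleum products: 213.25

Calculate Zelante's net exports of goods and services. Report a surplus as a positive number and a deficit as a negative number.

406.32

Goods: 83.44 + 213.25 - 290.77 = 5.92
Services: 104.49 - 67.14 + 122.00 + 241.05 = 400.40
Trade balance = 5.92 + 400.40 = 406.32
(Excluded from the trade balance — financial account: borrowing by resident firms from foreign banks 156.83, purchases of foreign government bonds by domestic residents 94.66, increase in resident deposits held at foreign banks 90.77; secondary income: pension payments received by residents from foreign governments 14.35, personal remittances received from nationals working abroad 59.72, personal remittances sent abroad by immigrant workers 77.05; primary income: dividends received from foreign subsidiaries of resident firms 72.78, reinvested earnings on direct investment abroad 42.56, profits repatriated by foreign-owned firms operating domestically 109.51.)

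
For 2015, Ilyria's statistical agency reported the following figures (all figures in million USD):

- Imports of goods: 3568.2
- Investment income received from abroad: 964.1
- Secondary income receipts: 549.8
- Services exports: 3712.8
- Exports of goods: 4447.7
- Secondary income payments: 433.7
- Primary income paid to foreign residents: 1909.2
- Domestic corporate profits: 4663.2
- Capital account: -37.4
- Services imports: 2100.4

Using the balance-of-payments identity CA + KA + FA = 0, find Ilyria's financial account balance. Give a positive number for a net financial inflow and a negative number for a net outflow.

-1625.5

Goods balance = 4447.7 - 3568.2 = 879.5
Services balance = 3712.8 - 2100.4 = 1612.4
Trade balance (goods + services) = 879.5 + 1612.4 = 2491.9
Net primary income = 964.1 - 1909.2 = -945.1
Net secondary income = 549.8 - 433.7 = 116.1
Current account = 2491.9 + (-945.1) + 116.1 = 1662.9
Financial account = -(1662.9 + (-37.4)) = -1625.5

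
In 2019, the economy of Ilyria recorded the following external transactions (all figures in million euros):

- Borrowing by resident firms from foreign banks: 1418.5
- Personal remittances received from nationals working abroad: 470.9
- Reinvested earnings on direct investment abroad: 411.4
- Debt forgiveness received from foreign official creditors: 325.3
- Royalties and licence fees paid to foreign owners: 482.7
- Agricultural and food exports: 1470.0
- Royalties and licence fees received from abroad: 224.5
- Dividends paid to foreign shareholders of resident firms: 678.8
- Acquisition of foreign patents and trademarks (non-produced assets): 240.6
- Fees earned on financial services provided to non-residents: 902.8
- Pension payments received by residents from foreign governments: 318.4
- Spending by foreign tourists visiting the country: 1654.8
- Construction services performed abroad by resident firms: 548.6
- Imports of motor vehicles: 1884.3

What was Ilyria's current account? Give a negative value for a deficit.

2955.6

Goods: -1884.3 + 1470.0 = -414.3
Services: 902.8 + 548.6 - 482.7 + 1654.8 + 224.5 = 2848.0
Primary income: 411.4 - 678.8 = -267.4
Secondary income: 318.4 + 470.9 = 789.3
Current account = (-414.3) + 2848.0 + (-267.4) + 789.3 = 2955.6
(Excluded from the current account — financial account: borrowing by resident firms from foreign banks 1418.5; capital account: debt forgiveness received from foreign official creditors 325.3, acquisition of foreign patents and trademarks (non-produced assets) 240.6.)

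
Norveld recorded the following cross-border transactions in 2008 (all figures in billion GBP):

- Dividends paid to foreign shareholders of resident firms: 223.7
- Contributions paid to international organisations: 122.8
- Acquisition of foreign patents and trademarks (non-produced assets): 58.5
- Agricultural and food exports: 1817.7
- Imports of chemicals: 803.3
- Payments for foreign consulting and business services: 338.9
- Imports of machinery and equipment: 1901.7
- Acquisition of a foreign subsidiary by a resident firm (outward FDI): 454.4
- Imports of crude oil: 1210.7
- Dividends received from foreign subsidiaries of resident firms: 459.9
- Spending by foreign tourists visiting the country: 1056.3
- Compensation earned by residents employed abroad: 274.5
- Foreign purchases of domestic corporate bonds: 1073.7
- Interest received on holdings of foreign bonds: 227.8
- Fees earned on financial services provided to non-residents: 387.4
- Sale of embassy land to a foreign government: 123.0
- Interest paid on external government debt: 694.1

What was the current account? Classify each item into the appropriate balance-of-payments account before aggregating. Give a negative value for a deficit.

Goods: -1901.7 + 1817.7 - 803.3 - 1210.7 = -2098.0
Services: -338.9 + 1056.3 + 387.4 = 1104.8
Primary income: -223.7 + 459.9 + 274.5 + 227.8 - 694.1 = 44.4
Secondary income: -122.8
Current account = (-2098.0) + 1104.8 + 44.4 + (-122.8) = -1071.6
(Excluded from the current account — capital account: acquisition of foreign patents and trademarks (non-produced assets) 58.5, sale of embassy land to a foreign government 123.0; financial account: acquisition of a foreign subsidiary by a resident firm (outward FDI) 454.4, foreign purchases of domestic corporate bonds 1073.7.)

-1071.6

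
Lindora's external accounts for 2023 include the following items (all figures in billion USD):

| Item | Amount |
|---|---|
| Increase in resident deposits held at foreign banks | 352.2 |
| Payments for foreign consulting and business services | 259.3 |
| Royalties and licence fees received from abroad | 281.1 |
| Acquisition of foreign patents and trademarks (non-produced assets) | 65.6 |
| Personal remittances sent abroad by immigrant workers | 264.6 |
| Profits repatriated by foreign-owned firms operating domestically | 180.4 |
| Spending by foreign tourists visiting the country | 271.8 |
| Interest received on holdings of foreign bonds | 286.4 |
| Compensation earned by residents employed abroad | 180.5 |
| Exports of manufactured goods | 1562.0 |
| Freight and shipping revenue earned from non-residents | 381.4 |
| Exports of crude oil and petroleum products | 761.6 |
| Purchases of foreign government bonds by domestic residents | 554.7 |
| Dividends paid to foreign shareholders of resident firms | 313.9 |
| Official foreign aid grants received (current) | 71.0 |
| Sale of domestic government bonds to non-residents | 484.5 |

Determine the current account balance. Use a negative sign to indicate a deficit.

Goods: 761.6 + 1562.0 = 2323.6
Services: 281.1 + 381.4 - 259.3 + 271.8 = 675.0
Primary income: 286.4 - 180.4 - 313.9 + 180.5 = -27.4
Secondary income: 71.0 - 264.6 = -193.6
Current account = 2323.6 + 675.0 + (-27.4) + (-193.6) = 2777.6
(Excluded from the current account — financial account: increase in resident deposits held at foreign banks 352.2, purchases of foreign government bonds by domestic residents 554.7, sale of domestic government bonds to non-residents 484.5; capital account: acquisition of foreign patents and trademarks (non-produced assets) 65.6.)

2777.6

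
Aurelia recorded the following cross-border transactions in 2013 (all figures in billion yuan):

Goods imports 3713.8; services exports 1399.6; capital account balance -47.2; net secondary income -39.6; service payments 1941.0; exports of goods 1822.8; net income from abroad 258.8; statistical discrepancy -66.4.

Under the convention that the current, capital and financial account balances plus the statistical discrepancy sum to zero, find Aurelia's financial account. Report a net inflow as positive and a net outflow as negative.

Goods balance = 1822.8 - 3713.8 = -1891.0
Services balance = 1399.6 - 1941.0 = -541.4
Trade balance (goods + services) = -1891.0 + (-541.4) = -2432.4
Net primary income = 258.8
Net secondary income = -39.6
Current account = -2432.4 + 258.8 + (-39.6) = -2213.2
Financial account = -(-2213.2 + (-47.2) + (-66.4)) = 2326.8

2326.8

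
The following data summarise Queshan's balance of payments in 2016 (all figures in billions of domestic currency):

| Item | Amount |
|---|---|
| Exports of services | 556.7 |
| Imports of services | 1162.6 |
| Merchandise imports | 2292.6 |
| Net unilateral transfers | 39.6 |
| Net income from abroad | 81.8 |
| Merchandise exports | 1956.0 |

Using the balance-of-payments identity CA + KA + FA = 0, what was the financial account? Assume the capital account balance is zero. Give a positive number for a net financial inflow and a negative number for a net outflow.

821.1

Goods balance = 1956.0 - 2292.6 = -336.6
Services balance = 556.7 - 1162.6 = -605.9
Trade balance (goods + services) = -336.6 + (-605.9) = -942.5
Net primary income = 81.8
Net secondary income = 39.6
Current account = -942.5 + 81.8 + 39.6 = -821.1
Financial account = -(-821.1) = 821.1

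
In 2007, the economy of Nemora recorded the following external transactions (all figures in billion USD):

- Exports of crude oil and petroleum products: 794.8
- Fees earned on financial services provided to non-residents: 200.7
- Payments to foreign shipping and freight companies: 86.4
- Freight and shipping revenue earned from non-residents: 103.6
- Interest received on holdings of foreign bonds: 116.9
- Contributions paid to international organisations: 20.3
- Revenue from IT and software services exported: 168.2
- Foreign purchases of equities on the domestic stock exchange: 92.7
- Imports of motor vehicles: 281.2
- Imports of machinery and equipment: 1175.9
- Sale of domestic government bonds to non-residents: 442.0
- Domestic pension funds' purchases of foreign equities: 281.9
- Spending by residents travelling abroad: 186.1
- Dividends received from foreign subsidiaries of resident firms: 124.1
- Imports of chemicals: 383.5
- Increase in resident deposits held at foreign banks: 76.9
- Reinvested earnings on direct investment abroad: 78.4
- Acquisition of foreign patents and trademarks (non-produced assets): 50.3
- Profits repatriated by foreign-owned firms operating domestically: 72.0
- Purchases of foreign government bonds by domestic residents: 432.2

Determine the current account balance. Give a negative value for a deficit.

-618.7

Goods: -1175.9 - 281.2 - 383.5 + 794.8 = -1045.8
Services: 200.7 + 103.6 - 86.4 - 186.1 + 168.2 = 200.0
Primary income: 124.1 - 72.0 + 116.9 + 78.4 = 247.4
Secondary income: -20.3
Current account = (-1045.8) + 200.0 + 247.4 + (-20.3) = -618.7
(Excluded from the current account — financial account: foreign purchases of equities on the domestic stock exchange 92.7, sale of domestic government bonds to non-residents 442.0, domestic pension funds' purchases of foreign equities 281.9, increase in resident deposits held at foreign banks 76.9, purchases of foreign government bonds by domestic residents 432.2; capital account: acquisition of foreign patents and trademarks (non-produced assets) 50.3.)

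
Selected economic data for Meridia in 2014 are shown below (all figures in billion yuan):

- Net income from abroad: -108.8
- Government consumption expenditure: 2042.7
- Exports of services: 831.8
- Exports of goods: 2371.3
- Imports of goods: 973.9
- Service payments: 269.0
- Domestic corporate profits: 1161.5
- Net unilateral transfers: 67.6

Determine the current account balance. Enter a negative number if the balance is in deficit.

Goods balance = 2371.3 - 973.9 = 1397.4
Services balance = 831.8 - 269.0 = 562.8
Trade balance (goods + services) = 1397.4 + 562.8 = 1960.2
Net primary income = -108.8
Net secondary income = 67.6
Current account = 1960.2 + (-108.8) + 67.6 = 1919.0

1919.0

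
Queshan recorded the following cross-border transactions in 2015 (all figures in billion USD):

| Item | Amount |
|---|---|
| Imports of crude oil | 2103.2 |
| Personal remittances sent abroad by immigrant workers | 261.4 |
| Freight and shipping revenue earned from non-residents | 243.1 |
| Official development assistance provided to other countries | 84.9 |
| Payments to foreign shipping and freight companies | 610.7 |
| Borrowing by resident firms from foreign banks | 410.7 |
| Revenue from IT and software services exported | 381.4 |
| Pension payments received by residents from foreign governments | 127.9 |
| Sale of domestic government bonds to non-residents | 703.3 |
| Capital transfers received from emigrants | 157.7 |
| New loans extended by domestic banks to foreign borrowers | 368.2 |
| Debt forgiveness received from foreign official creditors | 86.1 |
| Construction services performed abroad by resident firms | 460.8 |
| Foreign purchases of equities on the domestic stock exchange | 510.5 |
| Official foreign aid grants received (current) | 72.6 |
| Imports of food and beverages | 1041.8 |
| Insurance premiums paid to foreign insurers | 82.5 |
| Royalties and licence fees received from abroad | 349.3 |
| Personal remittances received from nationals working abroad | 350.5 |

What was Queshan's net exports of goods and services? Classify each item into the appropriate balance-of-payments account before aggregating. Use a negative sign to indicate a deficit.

-2403.6

Goods: -2103.2 - 1041.8 = -3145.0
Services: 349.3 - 610.7 + 381.4 + 460.8 - 82.5 + 243.1 = 741.4
Trade balance = -3145.0 + 741.4 = -2403.6
(Excluded from the trade balance — secondary income: personal remittances sent abroad by immigrant workers 261.4, official development assistance provided to other countries 84.9, pension payments received by residents from foreign governments 127.9, official foreign aid grants received (current) 72.6, personal remittances received from nationals working abroad 350.5; financial account: borrowing by resident firms from foreign banks 410.7, sale of domestic government bonds to non-residents 703.3, new loans extended by domestic banks to foreign borrowers 368.2, foreign purchases of equities on the domestic stock exchange 510.5; capital account: capital transfers received from emigrants 157.7, debt forgiveness received from foreign official creditors 86.1.)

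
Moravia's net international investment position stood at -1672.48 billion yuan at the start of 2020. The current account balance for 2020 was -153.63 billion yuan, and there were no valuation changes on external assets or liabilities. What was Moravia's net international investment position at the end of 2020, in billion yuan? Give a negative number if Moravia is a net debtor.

-1826.11

With no valuation effects, change in NIIP = current account = -153.63
End-of-year NIIP = -1672.48 + (-153.63) = -1826.11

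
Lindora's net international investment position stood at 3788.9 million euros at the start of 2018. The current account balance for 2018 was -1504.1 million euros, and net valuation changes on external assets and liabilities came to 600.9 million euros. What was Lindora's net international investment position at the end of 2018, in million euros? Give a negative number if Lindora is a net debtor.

2885.7

Change in NIIP = current account + net valuation change = -1504.1 + 600.9 = -903.2
End-of-year NIIP = 3788.9 + (-903.2) = 2885.7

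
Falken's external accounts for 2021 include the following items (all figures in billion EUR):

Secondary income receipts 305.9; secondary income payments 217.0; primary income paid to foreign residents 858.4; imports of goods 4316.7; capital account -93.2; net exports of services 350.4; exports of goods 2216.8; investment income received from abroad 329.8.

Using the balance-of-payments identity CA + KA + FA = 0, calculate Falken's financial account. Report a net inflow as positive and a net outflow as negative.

Goods balance = 2216.8 - 4316.7 = -2099.9
Services balance = 350.4
Trade balance (goods + services) = -2099.9 + 350.4 = -1749.5
Net primary income = 329.8 - 858.4 = -528.6
Net secondary income = 305.9 - 217.0 = 88.9
Current account = -1749.5 + (-528.6) + 88.9 = -2189.2
Financial account = -(-2189.2 + (-93.2)) = 2282.4

2282.4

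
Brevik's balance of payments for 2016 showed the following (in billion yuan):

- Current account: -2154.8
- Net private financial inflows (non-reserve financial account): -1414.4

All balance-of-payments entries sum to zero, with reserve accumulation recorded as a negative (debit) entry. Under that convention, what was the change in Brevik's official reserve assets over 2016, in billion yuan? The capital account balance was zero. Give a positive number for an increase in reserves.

-3569.2

Official reserve transactions balance = -((-2154.8) + (-1414.4)) = 3569.2
An accumulation of reserves is recorded as a debit (negative entry), so the change in the stock of reserves is the negative of that balance.
Change in official reserves = -(3569.2) = -3569.2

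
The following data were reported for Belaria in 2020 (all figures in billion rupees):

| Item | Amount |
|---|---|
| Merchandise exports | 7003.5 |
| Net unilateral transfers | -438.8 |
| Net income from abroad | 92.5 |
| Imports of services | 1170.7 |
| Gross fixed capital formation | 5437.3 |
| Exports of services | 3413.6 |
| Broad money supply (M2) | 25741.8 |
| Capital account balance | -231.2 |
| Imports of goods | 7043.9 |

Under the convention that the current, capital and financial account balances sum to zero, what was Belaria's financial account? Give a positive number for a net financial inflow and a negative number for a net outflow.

-1625.0

Goods balance = 7003.5 - 7043.9 = -40.4
Services balance = 3413.6 - 1170.7 = 2242.9
Trade balance (goods + services) = -40.4 + 2242.9 = 2202.5
Net primary income = 92.5
Net secondary income = -438.8
Current account = 2202.5 + 92.5 + (-438.8) = 1856.2
Financial account = -(1856.2 + (-231.2)) = -1625.0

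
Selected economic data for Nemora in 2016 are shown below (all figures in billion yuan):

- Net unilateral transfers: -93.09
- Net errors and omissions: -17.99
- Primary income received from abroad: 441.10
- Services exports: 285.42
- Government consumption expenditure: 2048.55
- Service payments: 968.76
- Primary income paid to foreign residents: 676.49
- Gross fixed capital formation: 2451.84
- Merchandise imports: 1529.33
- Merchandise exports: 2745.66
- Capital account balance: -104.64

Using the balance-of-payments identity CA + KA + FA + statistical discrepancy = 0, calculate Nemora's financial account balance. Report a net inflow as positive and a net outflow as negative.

-81.88

Goods balance = 2745.66 - 1529.33 = 1216.33
Services balance = 285.42 - 968.76 = -683.34
Trade balance (goods + services) = 1216.33 + (-683.34) = 532.99
Net primary income = 441.10 - 676.49 = -235.39
Net secondary income = -93.09
Current account = 532.99 + (-235.39) + (-93.09) = 204.51
Financial account = -(204.51 + (-104.64) + (-17.99)) = -81.88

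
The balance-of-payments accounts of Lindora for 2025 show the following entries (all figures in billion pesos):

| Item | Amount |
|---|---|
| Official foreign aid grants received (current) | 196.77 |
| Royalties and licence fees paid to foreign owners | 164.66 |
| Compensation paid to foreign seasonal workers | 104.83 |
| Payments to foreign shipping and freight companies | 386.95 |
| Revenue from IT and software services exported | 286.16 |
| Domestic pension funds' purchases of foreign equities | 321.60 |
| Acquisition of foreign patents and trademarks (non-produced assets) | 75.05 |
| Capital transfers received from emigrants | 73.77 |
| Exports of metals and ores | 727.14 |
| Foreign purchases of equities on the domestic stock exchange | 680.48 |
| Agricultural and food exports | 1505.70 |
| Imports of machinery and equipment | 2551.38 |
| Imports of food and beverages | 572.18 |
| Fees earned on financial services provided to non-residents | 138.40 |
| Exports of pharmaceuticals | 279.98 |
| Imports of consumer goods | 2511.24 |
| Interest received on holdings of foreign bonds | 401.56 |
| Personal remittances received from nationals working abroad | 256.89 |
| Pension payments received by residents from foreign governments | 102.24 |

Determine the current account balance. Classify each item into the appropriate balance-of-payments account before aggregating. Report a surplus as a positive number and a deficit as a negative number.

Goods: -2511.24 - 2551.38 + 279.98 - 572.18 + 727.14 + 1505.70 = -3121.98
Services: -164.66 + 138.40 - 386.95 + 286.16 = -127.05
Primary income: 401.56 - 104.83 = 296.73
Secondary income: 102.24 + 196.77 + 256.89 = 555.90
Current account = (-3121.98) + (-127.05) + 296.73 + 555.90 = -2396.40
(Excluded from the current account — financial account: domestic pension funds' purchases of foreign equities 321.60, foreign purchases of equities on the domestic stock exchange 680.48; capital account: acquisition of foreign patents and trademarks (non-produced assets) 75.05, capital transfers received from emigrants 73.77.)

-2396.40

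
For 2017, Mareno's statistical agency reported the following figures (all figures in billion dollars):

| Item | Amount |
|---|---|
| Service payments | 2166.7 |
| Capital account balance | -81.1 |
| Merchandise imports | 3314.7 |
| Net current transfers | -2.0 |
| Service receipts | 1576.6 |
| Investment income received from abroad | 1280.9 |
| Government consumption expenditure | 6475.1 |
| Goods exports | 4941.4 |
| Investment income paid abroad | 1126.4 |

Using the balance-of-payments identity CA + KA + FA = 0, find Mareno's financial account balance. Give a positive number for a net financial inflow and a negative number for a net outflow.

Goods balance = 4941.4 - 3314.7 = 1626.7
Services balance = 1576.6 - 2166.7 = -590.1
Trade balance (goods + services) = 1626.7 + (-590.1) = 1036.6
Net primary income = 1280.9 - 1126.4 = 154.5
Net secondary income = -2.0
Current account = 1036.6 + 154.5 + (-2.0) = 1189.1
Financial account = -(1189.1 + (-81.1)) = -1108.0

-1108.0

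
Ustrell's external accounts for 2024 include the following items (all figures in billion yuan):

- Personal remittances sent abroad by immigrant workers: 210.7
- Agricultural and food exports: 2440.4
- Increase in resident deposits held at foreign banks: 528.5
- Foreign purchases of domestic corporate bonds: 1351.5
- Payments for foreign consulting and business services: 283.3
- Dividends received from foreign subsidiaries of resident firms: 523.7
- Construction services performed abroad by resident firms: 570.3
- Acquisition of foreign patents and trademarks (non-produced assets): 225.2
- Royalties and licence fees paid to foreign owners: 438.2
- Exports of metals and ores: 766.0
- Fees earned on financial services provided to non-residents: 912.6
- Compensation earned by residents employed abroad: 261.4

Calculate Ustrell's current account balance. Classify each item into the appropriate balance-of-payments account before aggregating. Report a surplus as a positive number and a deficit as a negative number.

4542.2

Goods: 766.0 + 2440.4 = 3206.4
Services: 570.3 - 283.3 + 912.6 - 438.2 = 761.4
Primary income: 523.7 + 261.4 = 785.1
Secondary income: -210.7
Current account = 3206.4 + 761.4 + 785.1 + (-210.7) = 4542.2
(Excluded from the current account — financial account: increase in resident deposits held at foreign banks 528.5, foreign purchases of domestic corporate bonds 1351.5; capital account: acquisition of foreign patents and trademarks (non-produced assets) 225.2.)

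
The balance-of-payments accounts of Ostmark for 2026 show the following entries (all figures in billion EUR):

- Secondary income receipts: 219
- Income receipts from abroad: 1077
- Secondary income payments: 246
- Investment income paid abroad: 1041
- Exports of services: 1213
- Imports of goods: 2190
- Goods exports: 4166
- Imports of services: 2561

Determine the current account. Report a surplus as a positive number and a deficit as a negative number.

637

Goods balance = 4166 - 2190 = 1976
Services balance = 1213 - 2561 = -1348
Trade balance (goods + services) = 1976 + (-1348) = 628
Net primary income = 1077 - 1041 = 36
Net secondary income = 219 - 246 = -27
Current account = 628 + 36 + (-27) = 637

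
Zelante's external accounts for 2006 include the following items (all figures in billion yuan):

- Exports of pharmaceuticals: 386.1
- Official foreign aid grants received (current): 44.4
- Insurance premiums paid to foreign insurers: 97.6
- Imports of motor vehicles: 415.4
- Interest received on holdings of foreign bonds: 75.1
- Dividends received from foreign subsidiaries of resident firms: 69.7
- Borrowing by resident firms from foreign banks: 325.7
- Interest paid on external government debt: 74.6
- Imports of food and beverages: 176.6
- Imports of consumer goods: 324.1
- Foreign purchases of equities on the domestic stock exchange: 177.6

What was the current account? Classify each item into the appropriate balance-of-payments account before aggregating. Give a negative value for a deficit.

-513.0

Goods: 386.1 - 324.1 - 415.4 - 176.6 = -530.0
Services: -97.6
Primary income: 75.1 + 69.7 - 74.6 = 70.2
Secondary income: 44.4
Current account = (-530.0) + (-97.6) + 70.2 + 44.4 = -513.0
(Excluded from the current account — financial account: borrowing by resident firms from foreign banks 325.7, foreign purchases of equities on the domestic stock exchange 177.6.)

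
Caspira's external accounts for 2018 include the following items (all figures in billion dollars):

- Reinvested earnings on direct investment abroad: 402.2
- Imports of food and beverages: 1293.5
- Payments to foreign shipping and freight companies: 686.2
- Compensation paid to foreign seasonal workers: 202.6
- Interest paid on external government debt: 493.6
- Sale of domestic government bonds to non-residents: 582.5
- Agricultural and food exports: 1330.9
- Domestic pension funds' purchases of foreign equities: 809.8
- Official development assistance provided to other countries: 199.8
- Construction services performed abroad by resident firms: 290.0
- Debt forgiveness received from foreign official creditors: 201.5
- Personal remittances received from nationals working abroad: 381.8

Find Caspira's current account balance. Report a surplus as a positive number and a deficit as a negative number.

Goods: -1293.5 + 1330.9 = 37.4
Services: -686.2 + 290.0 = -396.2
Primary income: -493.6 + 402.2 - 202.6 = -294.0
Secondary income: -199.8 + 381.8 = 182.0
Current account = 37.4 + (-396.2) + (-294.0) + 182.0 = -470.8
(Excluded from the current account — financial account: sale of domestic government bonds to non-residents 582.5, domestic pension funds' purchases of foreign equities 809.8; capital account: debt forgiveness received from foreign official creditors 201.5.)

-470.8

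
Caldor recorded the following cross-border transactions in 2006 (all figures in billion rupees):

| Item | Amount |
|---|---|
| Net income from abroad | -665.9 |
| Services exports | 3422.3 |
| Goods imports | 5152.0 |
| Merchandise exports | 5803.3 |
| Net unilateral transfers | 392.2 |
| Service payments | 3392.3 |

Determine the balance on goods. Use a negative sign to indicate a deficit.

Goods balance = 5803.3 - 5152.0 = 651.3

651.3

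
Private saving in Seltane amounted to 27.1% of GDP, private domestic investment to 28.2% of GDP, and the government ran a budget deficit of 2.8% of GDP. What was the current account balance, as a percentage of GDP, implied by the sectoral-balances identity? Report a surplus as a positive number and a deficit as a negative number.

By the sectoral-balances identity, CA = (S_private - I) + (T - G).
Private balance = 27.1 - 28.2 = -1.1
Government balance (T - G) = -2.8
CA = -1.1 + (-2.8) = -3.9

-3.9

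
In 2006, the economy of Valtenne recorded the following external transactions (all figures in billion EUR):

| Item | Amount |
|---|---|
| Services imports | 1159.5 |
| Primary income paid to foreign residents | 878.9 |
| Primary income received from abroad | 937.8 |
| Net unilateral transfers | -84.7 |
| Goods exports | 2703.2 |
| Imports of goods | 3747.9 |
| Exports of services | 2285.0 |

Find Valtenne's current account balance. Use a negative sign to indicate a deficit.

55.0

Goods balance = 2703.2 - 3747.9 = -1044.7
Services balance = 2285.0 - 1159.5 = 1125.5
Trade balance (goods + services) = -1044.7 + 1125.5 = 80.8
Net primary income = 937.8 - 878.9 = 58.9
Net secondary income = -84.7
Current account = 80.8 + 58.9 + (-84.7) = 55.0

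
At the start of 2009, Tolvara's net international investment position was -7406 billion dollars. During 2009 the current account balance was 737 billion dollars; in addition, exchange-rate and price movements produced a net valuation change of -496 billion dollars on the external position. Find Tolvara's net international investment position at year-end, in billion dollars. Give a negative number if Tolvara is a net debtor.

Change in NIIP = current account + net valuation change = 737 + (-496) = 241
End-of-year NIIP = -7406 + 241 = -7165

-7165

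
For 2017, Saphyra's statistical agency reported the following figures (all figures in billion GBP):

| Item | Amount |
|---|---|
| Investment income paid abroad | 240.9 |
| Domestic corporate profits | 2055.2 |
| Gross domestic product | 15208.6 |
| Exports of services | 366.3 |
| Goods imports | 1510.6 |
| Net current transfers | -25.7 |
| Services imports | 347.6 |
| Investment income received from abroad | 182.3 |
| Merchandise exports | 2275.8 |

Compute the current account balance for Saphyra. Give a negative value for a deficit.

Goods balance = 2275.8 - 1510.6 = 765.2
Services balance = 366.3 - 347.6 = 18.7
Trade balance (goods + services) = 765.2 + 18.7 = 783.9
Net primary income = 182.3 - 240.9 = -58.6
Net secondary income = -25.7
Current account = 783.9 + (-58.6) + (-25.7) = 699.6

699.6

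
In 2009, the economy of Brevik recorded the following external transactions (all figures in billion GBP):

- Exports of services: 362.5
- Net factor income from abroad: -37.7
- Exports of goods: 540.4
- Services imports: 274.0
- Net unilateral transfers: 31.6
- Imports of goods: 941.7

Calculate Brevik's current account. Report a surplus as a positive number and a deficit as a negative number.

-318.9

Goods balance = 540.4 - 941.7 = -401.3
Services balance = 362.5 - 274.0 = 88.5
Trade balance (goods + services) = -401.3 + 88.5 = -312.8
Net primary income = -37.7
Net secondary income = 31.6
Current account = -312.8 + (-37.7) + 31.6 = -318.9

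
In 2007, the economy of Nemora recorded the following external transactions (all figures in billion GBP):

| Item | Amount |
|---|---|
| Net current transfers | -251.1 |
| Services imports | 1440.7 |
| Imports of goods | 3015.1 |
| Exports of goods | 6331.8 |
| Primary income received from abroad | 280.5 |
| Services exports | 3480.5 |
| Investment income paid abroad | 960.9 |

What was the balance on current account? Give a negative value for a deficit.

Goods balance = 6331.8 - 3015.1 = 3316.7
Services balance = 3480.5 - 1440.7 = 2039.8
Trade balance (goods + services) = 3316.7 + 2039.8 = 5356.5
Net primary income = 280.5 - 960.9 = -680.4
Net secondary income = -251.1
Current account = 5356.5 + (-680.4) + (-251.1) = 4425.0

4425.0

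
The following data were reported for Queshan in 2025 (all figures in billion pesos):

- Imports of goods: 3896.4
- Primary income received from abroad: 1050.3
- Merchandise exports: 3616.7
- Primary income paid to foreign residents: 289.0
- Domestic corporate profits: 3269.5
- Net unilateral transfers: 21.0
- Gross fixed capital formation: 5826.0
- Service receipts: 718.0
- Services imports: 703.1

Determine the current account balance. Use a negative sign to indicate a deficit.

517.5

Goods balance = 3616.7 - 3896.4 = -279.7
Services balance = 718.0 - 703.1 = 14.9
Trade balance (goods + services) = -279.7 + 14.9 = -264.8
Net primary income = 1050.3 - 289.0 = 761.3
Net secondary income = 21.0
Current account = -264.8 + 761.3 + 21.0 = 517.5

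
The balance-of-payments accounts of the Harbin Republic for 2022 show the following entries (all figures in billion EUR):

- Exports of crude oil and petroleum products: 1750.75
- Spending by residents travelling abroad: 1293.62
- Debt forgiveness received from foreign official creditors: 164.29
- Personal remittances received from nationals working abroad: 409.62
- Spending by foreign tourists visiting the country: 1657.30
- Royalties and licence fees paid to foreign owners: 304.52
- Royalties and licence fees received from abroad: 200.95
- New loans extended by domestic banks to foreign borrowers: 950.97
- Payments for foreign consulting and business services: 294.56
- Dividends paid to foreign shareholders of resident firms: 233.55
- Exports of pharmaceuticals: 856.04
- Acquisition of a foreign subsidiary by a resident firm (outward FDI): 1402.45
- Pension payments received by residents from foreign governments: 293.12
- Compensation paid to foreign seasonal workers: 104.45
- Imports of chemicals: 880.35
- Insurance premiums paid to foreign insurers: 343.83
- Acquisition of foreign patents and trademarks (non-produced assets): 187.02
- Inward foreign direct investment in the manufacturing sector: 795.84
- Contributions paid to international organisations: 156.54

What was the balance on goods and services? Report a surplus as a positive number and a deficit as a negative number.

Goods: 856.04 - 880.35 + 1750.75 = 1726.44
Services: -343.83 - 1293.62 - 304.52 + 1657.30 - 294.56 + 200.95 = -378.28
Trade balance = 1726.44 + (-378.28) = 1348.16
(Excluded from the trade balance — capital account: debt forgiveness received from foreign official creditors 164.29, acquisition of foreign patents and trademarks (non-produced assets) 187.02; secondary income: personal remittances received from nationals working abroad 409.62, pension payments received by residents from foreign governments 293.12, contributions paid to international organisations 156.54; financial account: new loans extended by domestic banks to foreign borrowers 950.97, acquisition of a foreign subsidiary by a resident firm (outward FDI) 1402.45, inward foreign direct investment in the manufacturing sector 795.84; primary income: dividends paid to foreign shareholders of resident firms 233.55, compensation paid to foreign seasonal workers 104.45.)

1348.16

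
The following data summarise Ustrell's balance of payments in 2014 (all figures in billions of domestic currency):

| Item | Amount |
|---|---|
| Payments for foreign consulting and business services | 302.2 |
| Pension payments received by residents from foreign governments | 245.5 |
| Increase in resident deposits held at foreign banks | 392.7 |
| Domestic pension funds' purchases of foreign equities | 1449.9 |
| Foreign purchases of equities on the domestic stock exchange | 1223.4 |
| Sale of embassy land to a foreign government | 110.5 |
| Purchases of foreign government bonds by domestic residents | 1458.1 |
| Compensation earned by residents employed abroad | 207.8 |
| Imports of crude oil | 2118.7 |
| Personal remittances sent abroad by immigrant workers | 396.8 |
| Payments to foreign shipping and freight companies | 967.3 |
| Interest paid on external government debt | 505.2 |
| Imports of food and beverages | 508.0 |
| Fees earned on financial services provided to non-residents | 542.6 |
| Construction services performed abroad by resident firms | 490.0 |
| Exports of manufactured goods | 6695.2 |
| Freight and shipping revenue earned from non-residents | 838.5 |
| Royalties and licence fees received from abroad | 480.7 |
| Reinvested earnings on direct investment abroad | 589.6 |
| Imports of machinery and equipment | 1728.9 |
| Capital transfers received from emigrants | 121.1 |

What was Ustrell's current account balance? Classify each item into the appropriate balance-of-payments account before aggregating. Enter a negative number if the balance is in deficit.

Goods: -508.0 - 2118.7 + 6695.2 - 1728.9 = 2339.6
Services: 490.0 + 542.6 - 967.3 + 480.7 + 838.5 - 302.2 = 1082.3
Primary income: -505.2 + 207.8 + 589.6 = 292.2
Secondary income: 245.5 - 396.8 = -151.3
Current account = 2339.6 + 1082.3 + 292.2 + (-151.3) = 3562.8
(Excluded from the current account — financial account: increase in resident deposits held at foreign banks 392.7, domestic pension funds' purchases of foreign equities 1449.9, foreign purchases of equities on the domestic stock exchange 1223.4, purchases of foreign government bonds by domestic residents 1458.1; capital account: sale of embassy land to a foreign government 110.5, capital transfers received from emigrants 121.1.)

3562.8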